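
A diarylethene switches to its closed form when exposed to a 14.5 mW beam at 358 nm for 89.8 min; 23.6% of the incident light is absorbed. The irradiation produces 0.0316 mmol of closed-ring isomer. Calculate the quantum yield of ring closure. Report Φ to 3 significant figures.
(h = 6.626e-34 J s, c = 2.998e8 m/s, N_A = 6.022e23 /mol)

Product: 0.0316 mmol = 3.16e-5 mol.
Photon energy at 358 nm: hc/λ = (6.626e-34)(2.998e8)/(358e-9) = 5.549e-19 J.
Energy delivered: (14.5 mW)(5388 s) = 78.13 J.
Photons incident: 78.13 / 5.549e-19 = 1.408e20, i.e. 1.408e20/6.022e23 = 2.338e-4 mol.
Photons absorbed: 0.236 × 2.338e-4 = 5.518e-5 mol.
Φ = 3.16e-5 mol / 5.518e-5 mol photons = 0.573.

Φ = 0.573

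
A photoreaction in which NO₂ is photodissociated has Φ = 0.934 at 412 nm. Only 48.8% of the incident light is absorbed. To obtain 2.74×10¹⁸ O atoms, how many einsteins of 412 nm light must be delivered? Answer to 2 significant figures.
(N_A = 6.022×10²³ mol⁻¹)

1.0×10⁻⁵ einstein

Product: 2.74×10¹⁸ / 6.022×10²³ = 4.550×10⁻⁶ mol.
Photons that must be absorbed: 4.550×10⁻⁶ / 0.934 = 4.872×10⁻⁶ mol.
Incident photons needed: 4.872×10⁻⁶ / 0.488 = 9.984×10⁻⁶ mol.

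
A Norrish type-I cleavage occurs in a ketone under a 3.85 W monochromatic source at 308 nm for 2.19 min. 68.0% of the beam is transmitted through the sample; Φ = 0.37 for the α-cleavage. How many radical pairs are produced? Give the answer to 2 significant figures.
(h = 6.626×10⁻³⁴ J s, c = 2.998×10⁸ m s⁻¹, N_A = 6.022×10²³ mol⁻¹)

9.3×10¹⁹ radical pairs

Photon energy at 308 nm: hc/λ = (6.626×10⁻³⁴)(2.998×10⁸)/(308×10⁻⁹) = 6.450×10⁻¹⁹ J.
Energy delivered: (3.85 W)(131.4 s) = 505.9 J.
Photons incident: 505.9 / 6.450×10⁻¹⁹ = 7.843×10²⁰, i.e. 7.843×10²⁰/6.022×10²³ = 0.001302 mol.
Fraction absorbed: 1 − 68.0/100 = 0.3200.
Photons absorbed: 0.3200 × 0.001302 = 4.166×10⁻⁴ mol.
Product: Φ × n_abs = 0.37 × 4.166×10⁻⁴ = 1.541×10⁻⁴ mol.
As a count: 1.541×10⁻⁴ × 6.022×10²³ = 9.3×10¹⁹.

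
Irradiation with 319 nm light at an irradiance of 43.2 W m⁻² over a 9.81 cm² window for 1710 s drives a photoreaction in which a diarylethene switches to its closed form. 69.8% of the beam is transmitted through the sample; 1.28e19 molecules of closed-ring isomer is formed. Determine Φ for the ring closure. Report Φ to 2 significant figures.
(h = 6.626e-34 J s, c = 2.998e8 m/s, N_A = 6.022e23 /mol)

Product: 1.28e19 / 6.022e23 = 2.126e-5 mol.
Photon energy at 319 nm: hc/λ = (6.626e-34)(2.998e8)/(319e-9) = 6.227e-19 J.
Energy delivered: (43.2 W m⁻²)(9.81e-4 m²)(1710 s) = 72.47 J.
Photons incident: 72.47 / 6.227e-19 = 1.164e20, i.e. 1.164e20/6.022e23 = 1.933e-4 mol.
Fraction absorbed: 1 − 69.8/100 = 0.3020.
Photons absorbed: 0.3020 × 1.933e-4 = 5.838e-5 mol.
Φ = 2.126e-5 mol / 5.838e-5 mol photons = 0.36.

Φ = 0.36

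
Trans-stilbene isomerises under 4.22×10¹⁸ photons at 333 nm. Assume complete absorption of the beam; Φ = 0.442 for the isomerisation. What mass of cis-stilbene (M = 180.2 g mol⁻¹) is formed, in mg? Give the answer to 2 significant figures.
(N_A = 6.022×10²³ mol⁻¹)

Moles of photons: 4.22×10¹⁸ / 6.022×10²³ = 7.008×10⁻⁶ mol.
Product: Φ × n_abs = 0.442 × 7.008×10⁻⁶ = 3.098×10⁻⁶ mol.
Mass: 3.098×10⁻⁶ × 180.2 = 5.583×10⁻⁴ g = 0.56 mg.

0.56 mg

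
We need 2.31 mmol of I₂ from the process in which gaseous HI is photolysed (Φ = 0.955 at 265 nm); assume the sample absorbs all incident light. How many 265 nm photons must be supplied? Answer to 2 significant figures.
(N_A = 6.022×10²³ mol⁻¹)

1.5×10²¹ photons

Product: 2.31 mmol = 0.00231 mol.
Photons that must be absorbed: 0.00231 / 0.955 = 0.002419 mol.
Photon count: 0.002419 × 6.022×10²³ = 1.5×10²¹.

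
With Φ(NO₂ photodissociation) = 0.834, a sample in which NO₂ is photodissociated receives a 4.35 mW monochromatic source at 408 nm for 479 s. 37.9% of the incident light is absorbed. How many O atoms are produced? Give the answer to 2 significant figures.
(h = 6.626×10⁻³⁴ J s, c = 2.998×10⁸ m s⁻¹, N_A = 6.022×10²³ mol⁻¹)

1.4×10¹⁸ atoms

Photon energy at 408 nm: hc/λ = (6.626×10⁻³⁴)(2.998×10⁸)/(408×10⁻⁹) = 4.869×10⁻¹⁹ J.
Energy delivered: (4.35 mW)(479 s) = 2.084 J.
Photons incident: 2.084 / 4.869×10⁻¹⁹ = 4.280×10¹⁸, i.e. 4.280×10¹⁸/6.022×10²³ = 7.107×10⁻⁶ mol.
Photons absorbed: 0.379 × 7.107×10⁻⁶ = 2.694×10⁻⁶ mol.
Product: Φ × n_abs = 0.834 × 2.694×10⁻⁶ = 2.247×10⁻⁶ mol.
As a count: 2.247×10⁻⁶ × 6.022×10²³ = 1.4×10¹⁸.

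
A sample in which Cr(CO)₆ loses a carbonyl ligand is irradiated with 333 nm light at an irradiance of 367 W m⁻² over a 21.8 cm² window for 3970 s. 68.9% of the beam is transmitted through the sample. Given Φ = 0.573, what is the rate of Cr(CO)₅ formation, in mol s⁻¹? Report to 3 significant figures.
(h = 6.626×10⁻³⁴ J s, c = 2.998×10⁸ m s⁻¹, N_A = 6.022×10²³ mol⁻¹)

3.97×10⁻⁷ mol s⁻¹

Photon energy at 333 nm: hc/λ = (6.626×10⁻³⁴)(2.998×10⁸)/(333×10⁻⁹) = 5.965×10⁻¹⁹ J.
Energy delivered: (367 W m⁻²)(21.8×10⁻⁴ m²)(3970 s) = 3176 J.
Photons incident: 3176 / 5.965×10⁻¹⁹ = 5.324×10²¹, i.e. 5.324×10²¹/6.022×10²³ = 0.008841 mol.
Fraction absorbed: 1 − 68.9/100 = 0.3110.
Photons absorbed: 0.3110 × 0.008841 = 0.002750 mol.
Product formed: 0.573 × 0.002750 = 0.001576 mol.
Rate: 0.001576 / 3970 s = 3.97×10⁻⁷ mol s⁻¹.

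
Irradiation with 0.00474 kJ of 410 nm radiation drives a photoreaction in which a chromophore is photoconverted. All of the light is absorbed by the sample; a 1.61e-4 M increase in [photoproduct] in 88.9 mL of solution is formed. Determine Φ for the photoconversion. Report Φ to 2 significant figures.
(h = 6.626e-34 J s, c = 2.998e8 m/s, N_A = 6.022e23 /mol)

Φ = 0.88

Product: (1.61e-4 M)(0.0889 L) = 1.431e-5 mol.
Photon energy at 410 nm: hc/λ = (6.626e-34)(2.998e8)/(410e-9) = 4.845e-19 J.
Incident energy: 0.00474 kJ = 4.74 J.
Photons incident: 4.74 / 4.845e-19 = 9.783e18, i.e. 9.783e18/6.022e23 = 1.625e-5 mol.
Φ = 1.431e-5 mol / 1.625e-5 mol photons = 0.88.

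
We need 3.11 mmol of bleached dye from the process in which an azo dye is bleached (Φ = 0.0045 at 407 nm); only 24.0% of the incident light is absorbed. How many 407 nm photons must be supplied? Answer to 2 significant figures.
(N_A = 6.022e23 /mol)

Product: 3.11 mmol = 0.00311 mol.
Photons that must be absorbed: 0.00311 / 0.0045 = 0.6911 mol.
Incident photons needed: 0.6911 / 0.240 = 2.880 mol.
Photon count: 2.880 × 6.022e23 = 1.7e24.

1.7e24 photons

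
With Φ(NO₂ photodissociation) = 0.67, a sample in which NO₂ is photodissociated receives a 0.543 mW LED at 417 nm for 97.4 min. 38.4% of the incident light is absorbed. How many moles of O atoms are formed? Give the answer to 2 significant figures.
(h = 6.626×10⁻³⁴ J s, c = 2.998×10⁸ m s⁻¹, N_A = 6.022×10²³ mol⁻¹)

2.8×10⁻⁶ mol

Photon energy at 417 nm: hc/λ = (6.626×10⁻³⁴)(2.998×10⁸)/(417×10⁻⁹) = 4.764×10⁻¹⁹ J.
Energy delivered: (0.543 mW)(5844 s) = 3.173 J.
Photons incident: 3.173 / 4.764×10⁻¹⁹ = 6.660×10¹⁸, i.e. 6.660×10¹⁸/6.022×10²³ = 1.106×10⁻⁵ mol.
Photons absorbed: 0.384 × 1.106×10⁻⁵ = 4.247×10⁻⁶ mol.
Product: Φ × n_abs = 0.67 × 4.247×10⁻⁶ = 2.845×10⁻⁶ mol.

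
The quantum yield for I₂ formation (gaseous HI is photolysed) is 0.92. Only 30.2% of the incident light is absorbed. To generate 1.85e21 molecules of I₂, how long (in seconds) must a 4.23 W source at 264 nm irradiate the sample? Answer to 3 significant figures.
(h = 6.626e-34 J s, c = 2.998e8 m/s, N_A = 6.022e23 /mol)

t ≈ 1180 s

Product: 1.85e21 / 6.022e23 = 0.003072 mol.
Photons that must be absorbed: 0.003072 / 0.92 = 0.003339 mol.
Incident photons needed: 0.003339 / 0.302 = 0.01106 mol.
Photon energy: hc/λ = 7.525e-19 J; per mole, 4.532e5 J mol⁻¹.
Energy required: 0.01106 × 4.532e5 = 5012 J.
Time: 5012 J / 4.23 W = 1180 s.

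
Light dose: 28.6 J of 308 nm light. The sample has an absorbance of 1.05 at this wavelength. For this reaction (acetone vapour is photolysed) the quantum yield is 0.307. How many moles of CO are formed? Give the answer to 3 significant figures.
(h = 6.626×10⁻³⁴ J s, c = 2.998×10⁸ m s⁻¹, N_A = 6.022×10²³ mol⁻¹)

Photon energy at 308 nm: hc/λ = (6.626×10⁻³⁴)(2.998×10⁸)/(308×10⁻⁹) = 6.450×10⁻¹⁹ J.
Photons incident: 28.6 / 6.450×10⁻¹⁹ = 4.434×10¹⁹, i.e. 4.434×10¹⁹/6.022×10²³ = 7.363×10⁻⁵ mol.
Fraction absorbed: 1 − 10^(−1.05) = 0.9109.
Photons absorbed: 0.9109 × 7.363×10⁻⁵ = 6.707×10⁻⁵ mol.
Product: Φ × n_abs = 0.307 × 6.707×10⁻⁵ = 2.059×10⁻⁵ mol.

2.06×10⁻⁵ mol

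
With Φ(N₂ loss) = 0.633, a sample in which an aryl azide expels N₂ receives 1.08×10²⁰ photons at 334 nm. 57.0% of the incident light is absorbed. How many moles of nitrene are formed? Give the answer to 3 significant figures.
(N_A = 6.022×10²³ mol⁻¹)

Moles of photons: 1.08×10²⁰ / 6.022×10²³ = 1.793×10⁻⁴ mol.
Photons absorbed: 0.570 × 1.793×10⁻⁴ = 1.022×10⁻⁴ mol.
Product: Φ × n_abs = 0.633 × 1.022×10⁻⁴ = 6.469×10⁻⁵ mol.

6.47×10⁻⁵ mol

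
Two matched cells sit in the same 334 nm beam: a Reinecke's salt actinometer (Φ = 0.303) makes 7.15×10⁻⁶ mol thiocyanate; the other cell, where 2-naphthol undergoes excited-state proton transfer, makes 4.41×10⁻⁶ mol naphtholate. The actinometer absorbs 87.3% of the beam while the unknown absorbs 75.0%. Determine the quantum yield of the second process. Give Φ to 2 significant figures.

Φ = 0.22

Photons absorbed by the actinometer: 7.15×10⁻⁶ / 0.303 = 2.360×10⁻⁵ mol.
Incident flux: 2.360×10⁻⁵ / 0.873 = 2.703×10⁻⁵ einstein.
Absorbed by unknown: 0.750 × 2.703×10⁻⁵ = 2.027×10⁻⁵ mol.
Φ(unknown) = 4.41×10⁻⁶ / 2.027×10⁻⁵ = 0.22.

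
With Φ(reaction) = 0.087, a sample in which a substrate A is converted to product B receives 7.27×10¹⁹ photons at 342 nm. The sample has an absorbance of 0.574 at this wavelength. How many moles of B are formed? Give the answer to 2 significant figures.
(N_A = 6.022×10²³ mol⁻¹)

7.7×10⁻⁶ mol

Moles of photons: 7.27×10¹⁹ / 6.022×10²³ = 1.207×10⁻⁴ mol.
Fraction absorbed: 1 − 10^(−0.574) = 0.7333.
Photons absorbed: 0.7333 × 1.207×10⁻⁴ = 8.851×10⁻⁵ mol.
Product: Φ × n_abs = 0.087 × 8.851×10⁻⁵ = 7.700×10⁻⁶ mol.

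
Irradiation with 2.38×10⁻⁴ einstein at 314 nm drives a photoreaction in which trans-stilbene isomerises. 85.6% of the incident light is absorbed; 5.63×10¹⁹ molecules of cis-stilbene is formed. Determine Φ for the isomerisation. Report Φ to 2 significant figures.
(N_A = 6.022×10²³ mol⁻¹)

Product: 5.63×10¹⁹ / 6.022×10²³ = 9.349×10⁻⁵ mol.
Photons absorbed: 0.856 × 2.38×10⁻⁴ = 2.037×10⁻⁴ mol.
Φ = 9.349×10⁻⁵ mol / 2.037×10⁻⁴ mol photons = 0.46.

Φ = 0.46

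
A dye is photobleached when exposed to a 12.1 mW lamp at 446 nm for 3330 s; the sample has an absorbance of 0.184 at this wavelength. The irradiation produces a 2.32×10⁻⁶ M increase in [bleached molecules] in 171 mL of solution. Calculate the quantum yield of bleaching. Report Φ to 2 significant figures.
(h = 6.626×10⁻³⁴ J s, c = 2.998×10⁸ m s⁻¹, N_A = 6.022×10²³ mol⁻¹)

Product: (2.32×10⁻⁶ M)(0.171 L) = 3.967×10⁻⁷ mol.
Photon energy at 446 nm: hc/λ = (6.626×10⁻³⁴)(2.998×10⁸)/(446×10⁻⁹) = 4.454×10⁻¹⁹ J.
Energy delivered: (12.1 mW)(3330 s) = 40.29 J.
Photons incident: 40.29 / 4.454×10⁻¹⁹ = 9.046×10¹⁹, i.e. 9.046×10¹⁹/6.022×10²³ = 1.502×10⁻⁴ mol.
Fraction absorbed: 1 − 10^(−0.184) = 0.3454.
Photons absorbed: 0.3454 × 1.502×10⁻⁴ = 5.188×10⁻⁵ mol.
Φ = 3.967×10⁻⁷ mol / 5.188×10⁻⁵ mol photons = 0.0076.

Φ = 0.0076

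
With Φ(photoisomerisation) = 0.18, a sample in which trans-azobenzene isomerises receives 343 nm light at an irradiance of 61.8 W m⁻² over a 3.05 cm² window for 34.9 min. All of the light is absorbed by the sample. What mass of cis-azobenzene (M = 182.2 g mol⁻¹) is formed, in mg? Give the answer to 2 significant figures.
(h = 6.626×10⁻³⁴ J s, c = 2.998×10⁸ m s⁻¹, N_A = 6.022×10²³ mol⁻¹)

Photon energy at 343 nm: hc/λ = (6.626×10⁻³⁴)(2.998×10⁸)/(343×10⁻⁹) = 5.791×10⁻¹⁹ J.
Energy delivered: (61.8 W m⁻²)(3.05×10⁻⁴ m²)(2094 s) = 39.47 J.
Photons incident: 39.47 / 5.791×10⁻¹⁹ = 6.816×10¹⁹, i.e. 6.816×10¹⁹/6.022×10²³ = 1.132×10⁻⁴ mol.
Product: Φ × n_abs = 0.18 × 1.132×10⁻⁴ = 2.038×10⁻⁵ mol.
Mass: 2.038×10⁻⁵ × 182.2 = 0.003713 g = 3.7 mg.

3.7 mg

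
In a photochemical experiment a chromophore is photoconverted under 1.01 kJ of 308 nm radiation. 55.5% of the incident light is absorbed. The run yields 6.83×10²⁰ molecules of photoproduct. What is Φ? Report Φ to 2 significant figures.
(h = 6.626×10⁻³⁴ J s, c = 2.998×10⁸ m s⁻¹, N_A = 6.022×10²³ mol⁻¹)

Φ = 0.79

Product: 6.83×10²⁰ / 6.022×10²³ = 0.001134 mol.
Photon energy at 308 nm: hc/λ = (6.626×10⁻³⁴)(2.998×10⁸)/(308×10⁻⁹) = 6.450×10⁻¹⁹ J.
Incident energy: 1.01 kJ = 1010 J.
Photons incident: 1010 / 6.450×10⁻¹⁹ = 1.566×10²¹, i.e. 1.566×10²¹/6.022×10²³ = 0.002600 mol.
Photons absorbed: 0.555 × 0.002600 = 0.001443 mol.
Φ = 0.001134 mol / 0.001443 mol photons = 0.79.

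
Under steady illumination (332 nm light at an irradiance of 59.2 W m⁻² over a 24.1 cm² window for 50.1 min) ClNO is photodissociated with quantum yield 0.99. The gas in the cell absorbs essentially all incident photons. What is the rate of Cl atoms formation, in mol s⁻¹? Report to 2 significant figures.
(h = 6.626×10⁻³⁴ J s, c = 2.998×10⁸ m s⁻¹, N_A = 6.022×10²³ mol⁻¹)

3.9×10⁻⁷ mol s⁻¹

Photon energy at 332 nm: hc/λ = (6.626×10⁻³⁴)(2.998×10⁸)/(332×10⁻⁹) = 5.983×10⁻¹⁹ J.
Energy delivered: (59.2 W m⁻²)(24.1×10⁻⁴ m²)(3006 s) = 428.9 J.
Photons incident: 428.9 / 5.983×10⁻¹⁹ = 7.169×10²⁰, i.e. 7.169×10²⁰/6.022×10²³ = 0.001190 mol.
Product formed: 0.99 × 0.001190 = 0.001178 mol.
Rate: 0.001178 / 3006 s = 3.9×10⁻⁷ mol s⁻¹.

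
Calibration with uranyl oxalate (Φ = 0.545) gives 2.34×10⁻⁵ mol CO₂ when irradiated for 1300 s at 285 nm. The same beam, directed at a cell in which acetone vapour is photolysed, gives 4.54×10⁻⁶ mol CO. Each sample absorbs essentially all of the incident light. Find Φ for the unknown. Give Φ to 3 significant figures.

Photons absorbed by the actinometer: 2.34×10⁻⁵ / 0.545 = 4.294×10⁻⁵ mol.
Φ(unknown) = 4.54×10⁻⁶ / 4.294×10⁻⁵ = 0.106.

Φ = 0.106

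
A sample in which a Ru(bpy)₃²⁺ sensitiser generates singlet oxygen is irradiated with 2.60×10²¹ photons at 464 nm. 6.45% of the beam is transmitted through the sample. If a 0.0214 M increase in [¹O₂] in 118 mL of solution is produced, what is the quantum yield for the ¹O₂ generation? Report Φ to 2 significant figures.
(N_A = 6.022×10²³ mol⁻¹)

Product: (0.0214 M)(0.118 L) = 0.002525 mol.
Moles of photons: 2.60×10²¹ / 6.022×10²³ = 0.004318 mol.
Fraction absorbed: 1 − 6.45/100 = 0.9355.
Photons absorbed: 0.9355 × 0.004318 = 0.004039 mol.
Φ = 0.002525 mol / 0.004039 mol photons = 0.63.

Φ = 0.63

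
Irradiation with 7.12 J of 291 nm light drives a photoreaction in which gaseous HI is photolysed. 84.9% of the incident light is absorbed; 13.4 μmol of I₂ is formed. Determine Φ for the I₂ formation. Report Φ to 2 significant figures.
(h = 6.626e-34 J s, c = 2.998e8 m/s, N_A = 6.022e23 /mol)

Product: 13.4 μmol = 1.34e-5 mol.
Photon energy at 291 nm: hc/λ = (6.626e-34)(2.998e8)/(291e-9) = 6.826e-19 J.
Photons incident: 7.12 / 6.826e-19 = 1.043e19, i.e. 1.043e19/6.022e23 = 1.732e-5 mol.
Photons absorbed: 0.849 × 1.732e-5 = 1.470e-5 mol.
Φ = 1.34e-5 mol / 1.470e-5 mol photons = 0.91.

Φ = 0.91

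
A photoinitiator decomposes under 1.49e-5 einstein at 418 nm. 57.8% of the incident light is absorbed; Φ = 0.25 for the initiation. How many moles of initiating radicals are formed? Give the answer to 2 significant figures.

Photons absorbed: 0.578 × 1.49e-5 = 8.612e-6 mol.
Product: Φ × n_abs = 0.25 × 8.612e-6 = 2.153e-6 mol.

2.2e-6 mol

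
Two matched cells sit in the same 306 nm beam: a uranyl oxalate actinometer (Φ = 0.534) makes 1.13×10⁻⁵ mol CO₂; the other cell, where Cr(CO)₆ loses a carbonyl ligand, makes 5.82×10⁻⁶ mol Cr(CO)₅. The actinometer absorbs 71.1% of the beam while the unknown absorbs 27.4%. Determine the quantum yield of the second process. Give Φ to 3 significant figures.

Φ = 0.714

Photons absorbed by the actinometer: 1.13×10⁻⁵ / 0.534 = 2.116×10⁻⁵ mol.
Incident flux: 2.116×10⁻⁵ / 0.711 = 2.976×10⁻⁵ einstein.
Absorbed by unknown: 0.274 × 2.976×10⁻⁵ = 8.154×10⁻⁶ mol.
Φ(unknown) = 5.82×10⁻⁶ / 8.154×10⁻⁶ = 0.714.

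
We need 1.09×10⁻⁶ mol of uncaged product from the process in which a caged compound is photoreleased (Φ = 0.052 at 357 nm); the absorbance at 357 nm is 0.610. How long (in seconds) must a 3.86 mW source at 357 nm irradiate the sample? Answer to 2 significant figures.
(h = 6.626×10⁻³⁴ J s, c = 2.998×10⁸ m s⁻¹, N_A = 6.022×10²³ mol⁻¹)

Photons that must be absorbed: 1.09×10⁻⁶ / 0.052 = 2.096×10⁻⁵ mol.
Fraction absorbed: 1 − 10^(−0.610) = 0.7545.
Incident photons needed: 2.096×10⁻⁵ / 0.7545 = 2.778×10⁻⁵ mol.
Photon energy: hc/λ = 5.564×10⁻¹⁹ J; per mole, 3.351×10⁵ J mol⁻¹.
Energy required: 2.778×10⁻⁵ × 3.351×10⁵ = 9.309 J.
Time: 9.309 J / 0.00386 W = 2400 s.

t ≈ 2400 s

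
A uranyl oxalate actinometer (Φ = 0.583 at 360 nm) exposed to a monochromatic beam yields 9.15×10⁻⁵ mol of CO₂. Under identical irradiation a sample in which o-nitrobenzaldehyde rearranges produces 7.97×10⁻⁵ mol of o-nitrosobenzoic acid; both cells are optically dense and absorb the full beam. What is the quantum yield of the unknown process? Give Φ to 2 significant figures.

Photons absorbed by the actinometer: 9.15×10⁻⁵ / 0.583 = 1.569×10⁻⁴ mol.
Φ(unknown) = 7.97×10⁻⁵ / 1.569×10⁻⁴ = 0.51.

Φ = 0.51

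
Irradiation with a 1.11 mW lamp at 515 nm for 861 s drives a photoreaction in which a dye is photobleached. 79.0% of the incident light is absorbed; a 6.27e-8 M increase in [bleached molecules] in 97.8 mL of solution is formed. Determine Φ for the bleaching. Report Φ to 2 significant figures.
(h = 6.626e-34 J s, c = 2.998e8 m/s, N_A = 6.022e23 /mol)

Product: (6.27e-8 M)(0.0978 L) = 6.132e-9 mol.
Photon energy at 515 nm: hc/λ = (6.626e-34)(2.998e8)/(515e-9) = 3.857e-19 J.
Energy delivered: (1.11 mW)(861 s) = 0.9557 J.
Photons incident: 0.9557 / 3.857e-19 = 2.478e18, i.e. 2.478e18/6.022e23 = 4.115e-6 mol.
Photons absorbed: 0.790 × 4.115e-6 = 3.251e-6 mol.
Φ = 6.132e-9 mol / 3.251e-6 mol photons = 0.0019.

Φ = 0.0019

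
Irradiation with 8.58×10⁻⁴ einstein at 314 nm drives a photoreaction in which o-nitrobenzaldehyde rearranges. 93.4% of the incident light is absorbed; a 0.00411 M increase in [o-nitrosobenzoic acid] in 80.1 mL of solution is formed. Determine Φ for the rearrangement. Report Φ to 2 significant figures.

Φ = 0.41

Product: (0.00411 M)(0.0801 L) = 3.292×10⁻⁴ mol.
Photons absorbed: 0.934 × 8.58×10⁻⁴ = 8.014×10⁻⁴ mol.
Φ = 3.292×10⁻⁴ mol / 8.014×10⁻⁴ mol photons = 0.41.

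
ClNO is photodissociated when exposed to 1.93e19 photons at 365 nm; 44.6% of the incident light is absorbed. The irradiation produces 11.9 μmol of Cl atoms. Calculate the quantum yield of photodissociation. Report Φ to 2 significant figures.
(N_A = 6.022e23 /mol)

Φ = 0.83

Product: 11.9 μmol = 1.19e-5 mol.
Moles of photons: 1.93e19 / 6.022e23 = 3.205e-5 mol.
Photons absorbed: 0.446 × 3.205e-5 = 1.429e-5 mol.
Φ = 1.19e-5 mol / 1.429e-5 mol photons = 0.83.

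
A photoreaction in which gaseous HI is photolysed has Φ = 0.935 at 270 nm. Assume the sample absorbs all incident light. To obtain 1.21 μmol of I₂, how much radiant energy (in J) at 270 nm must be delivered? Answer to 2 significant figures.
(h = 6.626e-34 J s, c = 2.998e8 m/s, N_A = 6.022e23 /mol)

0.57 J

Product: 1.21 μmol = 1.21e-6 mol.
Photons that must be absorbed: 1.21e-6 / 0.935 = 1.294e-6 mol.
Photon energy: hc/λ = 7.357e-19 J; per mole, 4.430e5 J mol⁻¹.
Energy required: 1.294e-6 × 4.430e5 = 0.57 J.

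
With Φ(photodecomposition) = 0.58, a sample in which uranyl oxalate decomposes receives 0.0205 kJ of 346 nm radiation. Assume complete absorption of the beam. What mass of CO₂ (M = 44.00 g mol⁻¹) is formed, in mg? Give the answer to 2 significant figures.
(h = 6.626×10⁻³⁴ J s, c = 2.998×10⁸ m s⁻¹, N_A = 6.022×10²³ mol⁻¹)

Photon energy at 346 nm: hc/λ = (6.626×10⁻³⁴)(2.998×10⁸)/(346×10⁻⁹) = 5.741×10⁻¹⁹ J.
Incident energy: 0.0205 kJ = 20.5 J.
Photons incident: 20.5 / 5.741×10⁻¹⁹ = 3.571×10¹⁹, i.e. 3.571×10¹⁹/6.022×10²³ = 5.930×10⁻⁵ mol.
Product: Φ × n_abs = 0.58 × 5.930×10⁻⁵ = 3.439×10⁻⁵ mol.
Mass: 3.439×10⁻⁵ × 44.00 = 0.001513 g = 1.5 mg.

1.5 mg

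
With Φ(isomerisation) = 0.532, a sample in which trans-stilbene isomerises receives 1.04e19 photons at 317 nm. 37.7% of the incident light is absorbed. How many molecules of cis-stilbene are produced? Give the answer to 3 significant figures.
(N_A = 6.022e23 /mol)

2.09e18 molecules

Moles of photons: 1.04e19 / 6.022e23 = 1.727e-5 mol.
Photons absorbed: 0.377 × 1.727e-5 = 6.511e-6 mol.
Product: Φ × n_abs = 0.532 × 6.511e-6 = 3.464e-6 mol.
As a count: 3.464e-6 × 6.022e23 = 2.09e18.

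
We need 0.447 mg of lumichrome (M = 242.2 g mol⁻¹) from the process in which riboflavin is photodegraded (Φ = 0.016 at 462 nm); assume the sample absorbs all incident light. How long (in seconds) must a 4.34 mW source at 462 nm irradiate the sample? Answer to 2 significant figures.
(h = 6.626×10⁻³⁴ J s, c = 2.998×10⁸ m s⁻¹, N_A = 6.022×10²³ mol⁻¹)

Product: 0.447 mg / 242.2 g mol⁻¹ = 1.846×10⁻⁶ mol.
Photons that must be absorbed: 1.846×10⁻⁶ / 0.016 = 1.154×10⁻⁴ mol.
Photon energy: hc/λ = 4.300×10⁻¹⁹ J; per mole, 2.589×10⁵ J mol⁻¹.
Energy required: 1.154×10⁻⁴ × 2.589×10⁵ = 29.88 J.
Time: 29.88 J / 0.00434 W = 6900 s.

t ≈ 6900 s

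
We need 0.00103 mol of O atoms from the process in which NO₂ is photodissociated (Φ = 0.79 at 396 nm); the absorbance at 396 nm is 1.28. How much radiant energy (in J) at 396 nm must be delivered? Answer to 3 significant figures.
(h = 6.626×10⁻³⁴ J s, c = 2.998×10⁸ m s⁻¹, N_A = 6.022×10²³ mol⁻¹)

Photons that must be absorbed: 0.00103 / 0.79 = 0.001304 mol.
Fraction absorbed: 1 − 10^(−1.28) = 0.9475.
Incident photons needed: 0.001304 / 0.9475 = 0.001376 mol.
Photon energy: hc/λ = 5.016×10⁻¹⁹ J; per mole, 3.021×10⁵ J mol⁻¹.
Energy required: 0.001376 × 3.021×10⁵ = 416 J.

416 J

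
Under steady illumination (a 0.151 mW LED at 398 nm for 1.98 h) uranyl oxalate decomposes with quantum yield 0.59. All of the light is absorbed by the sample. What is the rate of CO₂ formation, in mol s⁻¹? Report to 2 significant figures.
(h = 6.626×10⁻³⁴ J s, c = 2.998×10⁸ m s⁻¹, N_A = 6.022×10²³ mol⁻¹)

3.0×10⁻¹⁰ mol s⁻¹

Photon energy at 398 nm: hc/λ = (6.626×10⁻³⁴)(2.998×10⁸)/(398×10⁻⁹) = 4.991×10⁻¹⁹ J.
Energy delivered: (0.151 mW)(7128 s) = 1.076 J.
Photons incident: 1.076 / 4.991×10⁻¹⁹ = 2.156×10¹⁸, i.e. 2.156×10¹⁸/6.022×10²³ = 3.580×10⁻⁶ mol.
Product formed: 0.59 × 3.580×10⁻⁶ = 2.112×10⁻⁶ mol.
Rate: 2.112×10⁻⁶ / 7128 s = 3.0×10⁻¹⁰ mol s⁻¹.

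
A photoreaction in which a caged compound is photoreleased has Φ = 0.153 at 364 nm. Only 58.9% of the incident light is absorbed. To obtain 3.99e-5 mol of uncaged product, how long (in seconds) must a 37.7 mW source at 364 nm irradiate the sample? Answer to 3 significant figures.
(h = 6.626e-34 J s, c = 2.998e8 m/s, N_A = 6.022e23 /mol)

Photons that must be absorbed: 3.99e-5 / 0.153 = 2.608e-4 mol.
Incident photons needed: 2.608e-4 / 0.589 = 4.428e-4 mol.
Photon energy: hc/λ = 5.457e-19 J; per mole, 3.286e5 J mol⁻¹.
Energy required: 4.428e-4 × 3.286e5 = 145.5 J.
Time: 145.5 J / 0.0377 W = 3860 s.

t ≈ 3860 s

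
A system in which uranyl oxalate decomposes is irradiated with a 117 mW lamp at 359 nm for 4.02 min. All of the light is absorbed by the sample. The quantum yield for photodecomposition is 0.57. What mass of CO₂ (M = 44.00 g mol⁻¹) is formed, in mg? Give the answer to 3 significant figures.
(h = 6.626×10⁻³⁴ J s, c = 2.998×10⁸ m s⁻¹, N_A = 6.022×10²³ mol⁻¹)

2.12 mg

Photon energy at 359 nm: hc/λ = (6.626×10⁻³⁴)(2.998×10⁸)/(359×10⁻⁹) = 5.533×10⁻¹⁹ J.
Energy delivered: (117 mW)(241.2 s) = 28.22 J.
Photons incident: 28.22 / 5.533×10⁻¹⁹ = 5.100×10¹⁹, i.e. 5.100×10¹⁹/6.022×10²³ = 8.469×10⁻⁵ mol.
Product: Φ × n_abs = 0.57 × 8.469×10⁻⁵ = 4.827×10⁻⁵ mol.
Mass: 4.827×10⁻⁵ × 44.00 = 0.002124 g = 2.12 mg.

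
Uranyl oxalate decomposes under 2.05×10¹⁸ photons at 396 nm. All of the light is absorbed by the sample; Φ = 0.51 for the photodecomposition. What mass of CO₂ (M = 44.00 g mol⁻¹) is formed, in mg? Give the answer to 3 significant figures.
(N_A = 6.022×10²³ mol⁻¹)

0.0764 mg

Moles of photons: 2.05×10¹⁸ / 6.022×10²³ = 3.404×10⁻⁶ mol.
Product: Φ × n_abs = 0.51 × 3.404×10⁻⁶ = 1.736×10⁻⁶ mol.
Mass: 1.736×10⁻⁶ × 44.00 = 7.638×10⁻⁵ g = 0.0764 mg.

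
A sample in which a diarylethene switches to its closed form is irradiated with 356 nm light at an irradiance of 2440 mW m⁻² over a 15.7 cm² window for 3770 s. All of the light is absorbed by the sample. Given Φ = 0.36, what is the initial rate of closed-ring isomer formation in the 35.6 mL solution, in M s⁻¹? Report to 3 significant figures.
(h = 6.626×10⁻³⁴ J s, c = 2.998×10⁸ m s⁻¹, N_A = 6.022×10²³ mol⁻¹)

1.15×10⁻⁷ M s⁻¹

Photon energy at 356 nm: hc/λ = (6.626×10⁻³⁴)(2.998×10⁸)/(356×10⁻⁹) = 5.580×10⁻¹⁹ J.
Energy delivered: (2440 mW m⁻²)(15.7×10⁻⁴ m²)(3770 s) = 14.44 J.
Photons incident: 14.44 / 5.580×10⁻¹⁹ = 2.588×10¹⁹, i.e. 2.588×10¹⁹/6.022×10²³ = 4.298×10⁻⁵ mol.
Product formed: 0.36 × 4.298×10⁻⁵ = 1.547×10⁻⁵ mol.
Rate: 1.547×10⁻⁵ mol / (3770 s × 0.0356 L) = 1.15×10⁻⁷ M s⁻¹.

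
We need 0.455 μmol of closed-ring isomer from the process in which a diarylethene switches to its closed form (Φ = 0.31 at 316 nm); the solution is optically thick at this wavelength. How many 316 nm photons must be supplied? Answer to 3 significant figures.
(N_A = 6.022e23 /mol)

8.84e17 photons

Product: 0.455 μmol = 4.55e-7 mol.
Photons that must be absorbed: 4.55e-7 / 0.31 = 1.468e-6 mol.
Photon count: 1.468e-6 × 6.022e23 = 8.84e17.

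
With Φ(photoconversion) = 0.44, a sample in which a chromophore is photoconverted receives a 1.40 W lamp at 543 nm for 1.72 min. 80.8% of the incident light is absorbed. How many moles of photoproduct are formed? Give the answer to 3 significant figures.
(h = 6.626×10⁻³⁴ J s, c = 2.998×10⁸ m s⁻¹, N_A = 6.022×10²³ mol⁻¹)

Photon energy at 543 nm: hc/λ = (6.626×10⁻³⁴)(2.998×10⁸)/(543×10⁻⁹) = 3.658×10⁻¹⁹ J.
Energy delivered: (1.40 W)(103.2 s) = 144.5 J.
Photons incident: 144.5 / 3.658×10⁻¹⁹ = 3.950×10²⁰, i.e. 3.950×10²⁰/6.022×10²³ = 6.559×10⁻⁴ mol.
Photons absorbed: 0.808 × 6.559×10⁻⁴ = 5.300×10⁻⁴ mol.
Product: Φ × n_abs = 0.44 × 5.300×10⁻⁴ = 2.332×10⁻⁴ mol.

2.33×10⁻⁴ mol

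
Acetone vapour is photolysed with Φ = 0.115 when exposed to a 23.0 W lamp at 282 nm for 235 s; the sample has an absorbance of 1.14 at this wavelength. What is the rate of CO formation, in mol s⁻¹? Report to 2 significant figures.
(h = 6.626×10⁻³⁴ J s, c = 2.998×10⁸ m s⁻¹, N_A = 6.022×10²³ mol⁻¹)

5.8×10⁻⁶ mol s⁻¹

Photon energy at 282 nm: hc/λ = (6.626×10⁻³⁴)(2.998×10⁸)/(282×10⁻⁹) = 7.044×10⁻¹⁹ J.
Energy delivered: (23.0 W)(235 s) = 5405 J.
Photons incident: 5405 / 7.044×10⁻¹⁹ = 7.673×10²¹, i.e. 7.673×10²¹/6.022×10²³ = 0.01274 mol.
Fraction absorbed: 1 − 10^(−1.14) = 0.9276.
Photons absorbed: 0.9276 × 0.01274 = 0.01182 mol.
Product formed: 0.115 × 0.01182 = 0.001359 mol.
Rate: 0.001359 / 235 s = 5.8×10⁻⁶ mol s⁻¹.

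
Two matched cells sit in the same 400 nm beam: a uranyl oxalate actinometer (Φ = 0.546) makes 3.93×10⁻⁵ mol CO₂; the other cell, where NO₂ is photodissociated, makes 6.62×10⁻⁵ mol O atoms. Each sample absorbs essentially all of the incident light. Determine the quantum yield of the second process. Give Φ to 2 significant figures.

Photons absorbed by the actinometer: 3.93×10⁻⁵ / 0.546 = 7.198×10⁻⁵ mol.
Φ(unknown) = 6.62×10⁻⁵ / 7.198×10⁻⁵ = 0.92.

Φ = 0.92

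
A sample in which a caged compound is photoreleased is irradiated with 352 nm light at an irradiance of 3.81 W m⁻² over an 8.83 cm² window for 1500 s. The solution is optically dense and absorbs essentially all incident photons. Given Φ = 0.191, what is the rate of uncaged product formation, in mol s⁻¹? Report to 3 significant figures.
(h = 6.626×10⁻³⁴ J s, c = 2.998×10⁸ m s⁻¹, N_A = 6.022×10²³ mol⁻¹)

1.89×10⁻⁹ mol s⁻¹

Photon energy at 352 nm: hc/λ = (6.626×10⁻³⁴)(2.998×10⁸)/(352×10⁻⁹) = 5.643×10⁻¹⁹ J.
Energy delivered: (3.81 W m⁻²)(8.83×10⁻⁴ m²)(1500 s) = 5.046 J.
Photons incident: 5.046 / 5.643×10⁻¹⁹ = 8.942×10¹⁸, i.e. 8.942×10¹⁸/6.022×10²³ = 1.485×10⁻⁵ mol.
Product formed: 0.191 × 1.485×10⁻⁵ = 2.836×10⁻⁶ mol.
Rate: 2.836×10⁻⁶ / 1500 s = 1.89×10⁻⁹ mol s⁻¹.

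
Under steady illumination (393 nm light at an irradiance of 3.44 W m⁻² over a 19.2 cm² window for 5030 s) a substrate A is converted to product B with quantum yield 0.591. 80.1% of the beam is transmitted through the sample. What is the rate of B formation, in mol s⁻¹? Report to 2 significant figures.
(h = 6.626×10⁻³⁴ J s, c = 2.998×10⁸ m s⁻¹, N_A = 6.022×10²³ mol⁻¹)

Photon energy at 393 nm: hc/λ = (6.626×10⁻³⁴)(2.998×10⁸)/(393×10⁻⁹) = 5.055×10⁻¹⁹ J.
Energy delivered: (3.44 W m⁻²)(19.2×10⁻⁴ m²)(5030 s) = 33.22 J.
Photons incident: 33.22 / 5.055×10⁻¹⁹ = 6.572×10¹⁹, i.e. 6.572×10¹⁹/6.022×10²³ = 1.091×10⁻⁴ mol.
Fraction absorbed: 1 − 80.1/100 = 0.1990.
Photons absorbed: 0.1990 × 1.091×10⁻⁴ = 2.171×10⁻⁵ mol.
Product formed: 0.591 × 2.171×10⁻⁵ = 1.283×10⁻⁵ mol.
Rate: 1.283×10⁻⁵ / 5030 s = 2.6×10⁻⁹ mol s⁻¹.

2.6×10⁻⁹ mol s⁻¹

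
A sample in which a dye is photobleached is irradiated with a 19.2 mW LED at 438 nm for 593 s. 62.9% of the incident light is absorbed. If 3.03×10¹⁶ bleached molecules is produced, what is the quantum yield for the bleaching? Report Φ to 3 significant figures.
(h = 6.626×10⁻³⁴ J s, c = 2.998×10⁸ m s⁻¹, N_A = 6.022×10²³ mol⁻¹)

Product: 3.03×10¹⁶ / 6.022×10²³ = 5.032×10⁻⁸ mol.
Photon energy at 438 nm: hc/λ = (6.626×10⁻³⁴)(2.998×10⁸)/(438×10⁻⁹) = 4.535×10⁻¹⁹ J.
Energy delivered: (19.2 mW)(593 s) = 11.39 J.
Photons incident: 11.39 / 4.535×10⁻¹⁹ = 2.512×10¹⁹, i.e. 2.512×10¹⁹/6.022×10²³ = 4.171×10⁻⁵ mol.
Photons absorbed: 0.629 × 4.171×10⁻⁵ = 2.624×10⁻⁵ mol.
Φ = 5.032×10⁻⁸ mol / 2.624×10⁻⁵ mol photons = 0.00192.

Φ = 0.00192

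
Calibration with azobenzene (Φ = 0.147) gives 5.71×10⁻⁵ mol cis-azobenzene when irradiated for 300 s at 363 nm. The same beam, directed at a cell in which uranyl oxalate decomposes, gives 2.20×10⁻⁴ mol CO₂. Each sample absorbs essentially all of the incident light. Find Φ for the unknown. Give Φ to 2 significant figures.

Photons absorbed by the actinometer: 5.71×10⁻⁵ / 0.147 = 3.884×10⁻⁴ mol.
Φ(unknown) = 2.20×10⁻⁴ / 3.884×10⁻⁴ = 0.57.

Φ = 0.57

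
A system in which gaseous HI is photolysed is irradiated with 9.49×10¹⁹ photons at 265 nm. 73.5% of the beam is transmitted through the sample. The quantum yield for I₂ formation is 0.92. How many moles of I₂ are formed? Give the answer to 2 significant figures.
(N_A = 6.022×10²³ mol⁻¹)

Moles of photons: 9.49×10¹⁹ / 6.022×10²³ = 1.576×10⁻⁴ mol.
Fraction absorbed: 1 − 73.5/100 = 0.2650.
Photons absorbed: 0.2650 × 1.576×10⁻⁴ = 4.176×10⁻⁵ mol.
Product: Φ × n_abs = 0.92 × 4.176×10⁻⁵ = 3.842×10⁻⁵ mol.

3.8×10⁻⁵ mol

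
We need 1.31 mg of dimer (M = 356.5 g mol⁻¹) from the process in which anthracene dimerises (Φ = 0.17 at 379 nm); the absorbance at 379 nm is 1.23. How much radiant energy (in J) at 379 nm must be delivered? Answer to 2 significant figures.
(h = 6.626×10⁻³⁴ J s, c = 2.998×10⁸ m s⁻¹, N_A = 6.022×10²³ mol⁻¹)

Product: 1.31 mg / 356.5 g mol⁻¹ = 3.675×10⁻⁶ mol.
Photons that must be absorbed: 3.675×10⁻⁶ / 0.17 = 2.162×10⁻⁵ mol.
Fraction absorbed: 1 − 10^(−1.23) = 0.9411.
Incident photons needed: 2.162×10⁻⁵ / 0.9411 = 2.297×10⁻⁵ mol.
Photon energy: hc/λ = 5.241×10⁻¹⁹ J; per mole, 3.156×10⁵ J mol⁻¹.
Energy required: 2.297×10⁻⁵ × 3.156×10⁵ = 7.2 J.

7.2 J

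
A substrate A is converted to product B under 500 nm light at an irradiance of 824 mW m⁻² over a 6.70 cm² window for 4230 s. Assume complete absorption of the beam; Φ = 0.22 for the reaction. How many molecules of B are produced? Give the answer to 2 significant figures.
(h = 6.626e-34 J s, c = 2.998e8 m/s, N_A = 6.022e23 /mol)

Photon energy at 500 nm: hc/λ = (6.626e-34)(2.998e8)/(500e-9) = 3.973e-19 J.
Energy delivered: (824 mW m⁻²)(6.70e-4 m²)(4230 s) = 2.335 J.
Photons incident: 2.335 / 3.973e-19 = 5.877e18, i.e. 5.877e18/6.022e23 = 9.759e-6 mol.
Product: Φ × n_abs = 0.22 × 9.759e-6 = 2.147e-6 mol.
As a count: 2.147e-6 × 6.022e23 = 1.3e18.

1.3e18 molecules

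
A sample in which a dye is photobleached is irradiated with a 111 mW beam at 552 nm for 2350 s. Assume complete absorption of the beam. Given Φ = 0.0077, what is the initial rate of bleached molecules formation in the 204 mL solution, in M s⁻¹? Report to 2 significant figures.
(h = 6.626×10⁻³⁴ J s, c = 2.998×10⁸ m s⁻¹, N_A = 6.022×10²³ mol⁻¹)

1.9×10⁻⁸ M s⁻¹

Photon energy at 552 nm: hc/λ = (6.626×10⁻³⁴)(2.998×10⁸)/(552×10⁻⁹) = 3.599×10⁻¹⁹ J.
Energy delivered: (111 mW)(2350 s) = 260.9 J.
Photons incident: 260.9 / 3.599×10⁻¹⁹ = 7.249×10²⁰, i.e. 7.249×10²⁰/6.022×10²³ = 0.001204 mol.
Product formed: 0.0077 × 0.001204 = 9.271×10⁻⁶ mol.
Rate: 9.271×10⁻⁶ mol / (2350 s × 0.204 L) = 1.9×10⁻⁸ M s⁻¹.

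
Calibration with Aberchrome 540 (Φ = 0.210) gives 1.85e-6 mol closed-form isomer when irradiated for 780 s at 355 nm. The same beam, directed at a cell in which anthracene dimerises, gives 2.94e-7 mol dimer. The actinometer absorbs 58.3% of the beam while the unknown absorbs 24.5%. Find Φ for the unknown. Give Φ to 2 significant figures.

Photons absorbed by the actinometer: 1.85e-6 / 0.210 = 8.810e-6 mol.
Incident flux: 8.810e-6 / 0.583 = 1.511e-5 einstein.
Absorbed by unknown: 0.245 × 1.511e-5 = 3.702e-6 mol.
Φ(unknown) = 2.94e-7 / 3.702e-6 = 0.079.

Φ = 0.079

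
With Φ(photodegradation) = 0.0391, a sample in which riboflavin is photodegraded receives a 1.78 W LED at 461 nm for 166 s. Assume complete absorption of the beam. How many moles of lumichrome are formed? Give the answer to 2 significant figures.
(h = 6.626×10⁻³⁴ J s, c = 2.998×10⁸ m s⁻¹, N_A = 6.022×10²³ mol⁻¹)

4.5×10⁻⁵ mol

Photon energy at 461 nm: hc/λ = (6.626×10⁻³⁴)(2.998×10⁸)/(461×10⁻⁹) = 4.309×10⁻¹⁹ J.
Energy delivered: (1.78 W)(166 s) = 295.5 J.
Photons incident: 295.5 / 4.309×10⁻¹⁹ = 6.858×10²⁰, i.e. 6.858×10²⁰/6.022×10²³ = 0.001139 mol.
Product: Φ × n_abs = 0.0391 × 0.001139 = 4.453×10⁻⁵ mol.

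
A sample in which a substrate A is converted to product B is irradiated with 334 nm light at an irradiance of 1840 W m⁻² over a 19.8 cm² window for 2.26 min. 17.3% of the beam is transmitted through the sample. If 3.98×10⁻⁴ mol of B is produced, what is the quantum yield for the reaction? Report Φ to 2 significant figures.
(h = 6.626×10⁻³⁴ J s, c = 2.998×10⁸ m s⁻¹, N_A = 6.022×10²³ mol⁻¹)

Photon energy at 334 nm: hc/λ = (6.626×10⁻³⁴)(2.998×10⁸)/(334×10⁻⁹) = 5.948×10⁻¹⁹ J.
Energy delivered: (1840 W m⁻²)(19.8×10⁻⁴ m²)(135.6 s) = 494.0 J.
Photons incident: 494.0 / 5.948×10⁻¹⁹ = 8.305×10²⁰, i.e. 8.305×10²⁰/6.022×10²³ = 0.001379 mol.
Fraction absorbed: 1 − 17.3/100 = 0.8270.
Photons absorbed: 0.8270 × 0.001379 = 0.001140 mol.
Φ = 3.98×10⁻⁴ mol / 0.001140 mol photons = 0.35.

Φ = 0.35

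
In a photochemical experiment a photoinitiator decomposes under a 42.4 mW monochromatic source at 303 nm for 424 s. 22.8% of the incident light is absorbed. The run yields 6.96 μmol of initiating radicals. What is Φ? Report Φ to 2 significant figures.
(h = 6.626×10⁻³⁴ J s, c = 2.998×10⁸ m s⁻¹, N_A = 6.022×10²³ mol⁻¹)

Product: 6.96 μmol = 6.96×10⁻⁶ mol.
Photon energy at 303 nm: hc/λ = (6.626×10⁻³⁴)(2.998×10⁸)/(303×10⁻⁹) = 6.556×10⁻¹⁹ J.
Energy delivered: (42.4 mW)(424 s) = 17.98 J.
Photons incident: 17.98 / 6.556×10⁻¹⁹ = 2.743×10¹⁹, i.e. 2.743×10¹⁹/6.022×10²³ = 4.555×10⁻⁵ mol.
Photons absorbed: 0.228 × 4.555×10⁻⁵ = 1.039×10⁻⁵ mol.
Φ = 6.96×10⁻⁶ mol / 1.039×10⁻⁵ mol photons = 0.67.

Φ = 0.67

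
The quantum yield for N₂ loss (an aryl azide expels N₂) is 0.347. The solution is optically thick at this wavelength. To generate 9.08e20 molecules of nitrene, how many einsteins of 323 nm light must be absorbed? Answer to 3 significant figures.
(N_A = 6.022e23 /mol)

0.00435 einstein

Product: 9.08e20 / 6.022e23 = 0.001508 mol.
Photons that must be absorbed: 0.001508 / 0.347 = 0.004346 mol.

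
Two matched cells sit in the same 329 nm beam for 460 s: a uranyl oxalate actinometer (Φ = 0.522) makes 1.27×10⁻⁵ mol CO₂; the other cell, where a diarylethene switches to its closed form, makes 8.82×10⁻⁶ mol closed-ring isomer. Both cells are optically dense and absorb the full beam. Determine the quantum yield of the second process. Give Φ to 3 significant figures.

Photons absorbed by the actinometer: 1.27×10⁻⁵ / 0.522 = 2.433×10⁻⁵ mol.
Φ(unknown) = 8.82×10⁻⁶ / 2.433×10⁻⁵ = 0.363.

Φ = 0.363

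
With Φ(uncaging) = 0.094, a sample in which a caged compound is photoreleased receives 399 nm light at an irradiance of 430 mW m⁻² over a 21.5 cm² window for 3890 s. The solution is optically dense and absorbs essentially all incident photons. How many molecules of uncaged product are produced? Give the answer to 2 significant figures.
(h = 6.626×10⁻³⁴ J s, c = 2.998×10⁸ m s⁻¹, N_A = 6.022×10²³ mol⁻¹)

6.8×10¹⁷ molecules

Photon energy at 399 nm: hc/λ = (6.626×10⁻³⁴)(2.998×10⁸)/(399×10⁻⁹) = 4.979×10⁻¹⁹ J.
Energy delivered: (430 mW m⁻²)(21.5×10⁻⁴ m²)(3890 s) = 3.596 J.
Photons incident: 3.596 / 4.979×10⁻¹⁹ = 7.222×10¹⁸, i.e. 7.222×10¹⁸/6.022×10²³ = 1.199×10⁻⁵ mol.
Product: Φ × n_abs = 0.094 × 1.199×10⁻⁵ = 1.127×10⁻⁶ mol.
As a count: 1.127×10⁻⁶ × 6.022×10²³ = 6.8×10¹⁷.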